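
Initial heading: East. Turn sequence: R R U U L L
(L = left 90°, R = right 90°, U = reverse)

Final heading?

Start: East
  R (right (90° clockwise)) -> South
  R (right (90° clockwise)) -> West
  U (U-turn (180°)) -> East
  U (U-turn (180°)) -> West
  L (left (90° counter-clockwise)) -> South
  L (left (90° counter-clockwise)) -> East
Final: East

Answer: Final heading: East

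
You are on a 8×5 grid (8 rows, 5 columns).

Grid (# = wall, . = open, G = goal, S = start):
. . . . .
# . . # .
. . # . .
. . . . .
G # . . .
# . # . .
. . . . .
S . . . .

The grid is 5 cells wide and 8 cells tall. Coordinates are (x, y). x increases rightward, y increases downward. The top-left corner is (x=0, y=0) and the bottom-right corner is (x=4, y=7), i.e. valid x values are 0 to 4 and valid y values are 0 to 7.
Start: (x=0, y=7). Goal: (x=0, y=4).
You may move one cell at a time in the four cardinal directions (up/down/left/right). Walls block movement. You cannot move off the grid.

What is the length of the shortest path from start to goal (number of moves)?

Answer: Shortest path length: 11

Derivation:
BFS from (x=0, y=7) until reaching (x=0, y=4):
  Distance 0: (x=0, y=7)
  Distance 1: (x=0, y=6), (x=1, y=7)
  Distance 2: (x=1, y=6), (x=2, y=7)
  Distance 3: (x=1, y=5), (x=2, y=6), (x=3, y=7)
  Distance 4: (x=3, y=6), (x=4, y=7)
  Distance 5: (x=3, y=5), (x=4, y=6)
  Distance 6: (x=3, y=4), (x=4, y=5)
  Distance 7: (x=3, y=3), (x=2, y=4), (x=4, y=4)
  Distance 8: (x=3, y=2), (x=2, y=3), (x=4, y=3)
  Distance 9: (x=4, y=2), (x=1, y=3)
  Distance 10: (x=4, y=1), (x=1, y=2), (x=0, y=3)
  Distance 11: (x=4, y=0), (x=1, y=1), (x=0, y=2), (x=0, y=4)  <- goal reached here
One shortest path (11 moves): (x=0, y=7) -> (x=1, y=7) -> (x=2, y=7) -> (x=3, y=7) -> (x=3, y=6) -> (x=3, y=5) -> (x=3, y=4) -> (x=2, y=4) -> (x=2, y=3) -> (x=1, y=3) -> (x=0, y=3) -> (x=0, y=4)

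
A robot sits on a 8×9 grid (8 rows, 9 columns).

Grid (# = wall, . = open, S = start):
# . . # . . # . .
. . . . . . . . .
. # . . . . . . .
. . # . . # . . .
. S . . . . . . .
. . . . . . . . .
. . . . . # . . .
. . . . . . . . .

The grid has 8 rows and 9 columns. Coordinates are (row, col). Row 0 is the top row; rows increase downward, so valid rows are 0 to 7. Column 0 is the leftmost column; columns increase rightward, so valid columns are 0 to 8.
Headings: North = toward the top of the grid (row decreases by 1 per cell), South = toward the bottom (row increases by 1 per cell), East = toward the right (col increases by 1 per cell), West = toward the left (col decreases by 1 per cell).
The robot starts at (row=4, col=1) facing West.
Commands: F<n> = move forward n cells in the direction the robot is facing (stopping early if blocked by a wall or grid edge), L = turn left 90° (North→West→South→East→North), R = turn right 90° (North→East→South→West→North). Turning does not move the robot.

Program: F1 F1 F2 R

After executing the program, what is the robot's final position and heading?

Start: (row=4, col=1), facing West
  F1: move forward 1, now at (row=4, col=0)
  F1: move forward 0/1 (blocked), now at (row=4, col=0)
  F2: move forward 0/2 (blocked), now at (row=4, col=0)
  R: turn right, now facing North
Final: (row=4, col=0), facing North

Answer: Final position: (row=4, col=0), facing North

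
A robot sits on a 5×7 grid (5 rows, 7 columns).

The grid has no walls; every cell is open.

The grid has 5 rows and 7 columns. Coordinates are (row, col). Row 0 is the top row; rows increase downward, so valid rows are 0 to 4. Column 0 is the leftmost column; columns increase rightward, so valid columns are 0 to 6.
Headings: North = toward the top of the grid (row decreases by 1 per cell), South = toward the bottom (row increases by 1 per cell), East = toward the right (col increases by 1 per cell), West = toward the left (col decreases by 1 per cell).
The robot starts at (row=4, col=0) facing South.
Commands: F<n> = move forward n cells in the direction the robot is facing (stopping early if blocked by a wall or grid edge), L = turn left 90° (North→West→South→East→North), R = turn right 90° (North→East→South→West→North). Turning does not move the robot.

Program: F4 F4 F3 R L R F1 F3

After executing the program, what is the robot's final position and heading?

Start: (row=4, col=0), facing South
  F4: move forward 0/4 (blocked), now at (row=4, col=0)
  F4: move forward 0/4 (blocked), now at (row=4, col=0)
  F3: move forward 0/3 (blocked), now at (row=4, col=0)
  R: turn right, now facing West
  L: turn left, now facing South
  R: turn right, now facing West
  F1: move forward 0/1 (blocked), now at (row=4, col=0)
  F3: move forward 0/3 (blocked), now at (row=4, col=0)
Final: (row=4, col=0), facing West

Answer: Final position: (row=4, col=0), facing West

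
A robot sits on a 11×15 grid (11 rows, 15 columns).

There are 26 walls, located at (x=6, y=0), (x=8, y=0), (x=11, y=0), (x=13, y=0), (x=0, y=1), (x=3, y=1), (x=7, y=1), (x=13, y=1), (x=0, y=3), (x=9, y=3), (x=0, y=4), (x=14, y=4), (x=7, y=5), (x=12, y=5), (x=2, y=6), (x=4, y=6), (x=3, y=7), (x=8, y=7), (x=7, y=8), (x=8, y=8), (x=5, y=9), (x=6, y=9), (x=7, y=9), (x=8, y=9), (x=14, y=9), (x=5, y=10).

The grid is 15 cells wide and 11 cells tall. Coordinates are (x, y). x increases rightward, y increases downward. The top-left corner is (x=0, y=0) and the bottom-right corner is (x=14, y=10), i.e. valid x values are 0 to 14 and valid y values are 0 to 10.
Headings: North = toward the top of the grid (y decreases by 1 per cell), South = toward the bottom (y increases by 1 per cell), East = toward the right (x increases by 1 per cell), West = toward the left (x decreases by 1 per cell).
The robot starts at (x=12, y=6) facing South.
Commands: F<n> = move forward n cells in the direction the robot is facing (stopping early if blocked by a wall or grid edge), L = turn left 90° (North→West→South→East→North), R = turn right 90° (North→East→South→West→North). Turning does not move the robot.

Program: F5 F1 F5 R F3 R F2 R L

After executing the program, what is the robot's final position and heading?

Answer: Final position: (x=9, y=8), facing North

Derivation:
Start: (x=12, y=6), facing South
  F5: move forward 4/5 (blocked), now at (x=12, y=10)
  F1: move forward 0/1 (blocked), now at (x=12, y=10)
  F5: move forward 0/5 (blocked), now at (x=12, y=10)
  R: turn right, now facing West
  F3: move forward 3, now at (x=9, y=10)
  R: turn right, now facing North
  F2: move forward 2, now at (x=9, y=8)
  R: turn right, now facing East
  L: turn left, now facing North
Final: (x=9, y=8), facing North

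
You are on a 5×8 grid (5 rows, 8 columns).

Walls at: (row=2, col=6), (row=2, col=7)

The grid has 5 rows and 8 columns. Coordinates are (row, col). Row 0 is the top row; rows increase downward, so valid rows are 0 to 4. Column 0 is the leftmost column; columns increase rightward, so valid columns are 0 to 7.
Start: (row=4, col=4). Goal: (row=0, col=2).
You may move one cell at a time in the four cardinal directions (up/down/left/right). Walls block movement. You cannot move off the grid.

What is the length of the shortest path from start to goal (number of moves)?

Answer: Shortest path length: 6

Derivation:
BFS from (row=4, col=4) until reaching (row=0, col=2):
  Distance 0: (row=4, col=4)
  Distance 1: (row=3, col=4), (row=4, col=3), (row=4, col=5)
  Distance 2: (row=2, col=4), (row=3, col=3), (row=3, col=5), (row=4, col=2), (row=4, col=6)
  Distance 3: (row=1, col=4), (row=2, col=3), (row=2, col=5), (row=3, col=2), (row=3, col=6), (row=4, col=1), (row=4, col=7)
  Distance 4: (row=0, col=4), (row=1, col=3), (row=1, col=5), (row=2, col=2), (row=3, col=1), (row=3, col=7), (row=4, col=0)
  Distance 5: (row=0, col=3), (row=0, col=5), (row=1, col=2), (row=1, col=6), (row=2, col=1), (row=3, col=0)
  Distance 6: (row=0, col=2), (row=0, col=6), (row=1, col=1), (row=1, col=7), (row=2, col=0)  <- goal reached here
One shortest path (6 moves): (row=4, col=4) -> (row=4, col=3) -> (row=4, col=2) -> (row=3, col=2) -> (row=2, col=2) -> (row=1, col=2) -> (row=0, col=2)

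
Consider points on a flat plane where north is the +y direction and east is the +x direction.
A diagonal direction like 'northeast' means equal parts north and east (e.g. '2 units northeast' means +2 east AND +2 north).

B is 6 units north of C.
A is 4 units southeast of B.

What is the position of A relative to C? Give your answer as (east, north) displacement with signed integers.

Answer: A is at (east=4, north=2) relative to C.

Derivation:
Place C at the origin (east=0, north=0).
  B is 6 units north of C: delta (east=+0, north=+6); B at (east=0, north=6).
  A is 4 units southeast of B: delta (east=+4, north=-4); A at (east=4, north=2).
Therefore A relative to C: (east=4, north=2).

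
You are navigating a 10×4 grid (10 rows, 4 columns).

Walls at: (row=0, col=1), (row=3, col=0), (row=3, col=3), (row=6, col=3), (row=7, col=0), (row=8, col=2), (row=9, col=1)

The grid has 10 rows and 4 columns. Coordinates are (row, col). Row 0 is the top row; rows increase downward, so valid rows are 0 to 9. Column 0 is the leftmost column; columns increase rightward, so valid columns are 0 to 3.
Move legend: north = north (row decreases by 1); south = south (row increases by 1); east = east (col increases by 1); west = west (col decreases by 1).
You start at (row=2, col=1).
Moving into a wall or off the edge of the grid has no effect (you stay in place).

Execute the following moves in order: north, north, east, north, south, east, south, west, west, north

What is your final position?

Answer: Final position: (row=1, col=1)

Derivation:
Start: (row=2, col=1)
  north (north): (row=2, col=1) -> (row=1, col=1)
  north (north): blocked, stay at (row=1, col=1)
  east (east): (row=1, col=1) -> (row=1, col=2)
  north (north): (row=1, col=2) -> (row=0, col=2)
  south (south): (row=0, col=2) -> (row=1, col=2)
  east (east): (row=1, col=2) -> (row=1, col=3)
  south (south): (row=1, col=3) -> (row=2, col=3)
  west (west): (row=2, col=3) -> (row=2, col=2)
  west (west): (row=2, col=2) -> (row=2, col=1)
  north (north): (row=2, col=1) -> (row=1, col=1)
Final: (row=1, col=1)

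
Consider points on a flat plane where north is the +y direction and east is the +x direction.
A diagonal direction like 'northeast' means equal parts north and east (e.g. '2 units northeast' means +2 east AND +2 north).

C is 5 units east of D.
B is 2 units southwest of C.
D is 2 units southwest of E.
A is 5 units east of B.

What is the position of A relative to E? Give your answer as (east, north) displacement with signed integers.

Place E at the origin (east=0, north=0).
  D is 2 units southwest of E: delta (east=-2, north=-2); D at (east=-2, north=-2).
  C is 5 units east of D: delta (east=+5, north=+0); C at (east=3, north=-2).
  B is 2 units southwest of C: delta (east=-2, north=-2); B at (east=1, north=-4).
  A is 5 units east of B: delta (east=+5, north=+0); A at (east=6, north=-4).
Therefore A relative to E: (east=6, north=-4).

Answer: A is at (east=6, north=-4) relative to E.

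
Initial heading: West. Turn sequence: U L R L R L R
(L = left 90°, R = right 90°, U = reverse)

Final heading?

Start: West
  U (U-turn (180°)) -> East
  L (left (90° counter-clockwise)) -> North
  R (right (90° clockwise)) -> East
  L (left (90° counter-clockwise)) -> North
  R (right (90° clockwise)) -> East
  L (left (90° counter-clockwise)) -> North
  R (right (90° clockwise)) -> East
Final: East

Answer: Final heading: East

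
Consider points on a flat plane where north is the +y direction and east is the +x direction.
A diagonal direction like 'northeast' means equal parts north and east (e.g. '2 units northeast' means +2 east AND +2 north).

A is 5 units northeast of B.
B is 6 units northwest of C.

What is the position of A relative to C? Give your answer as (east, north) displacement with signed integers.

Place C at the origin (east=0, north=0).
  B is 6 units northwest of C: delta (east=-6, north=+6); B at (east=-6, north=6).
  A is 5 units northeast of B: delta (east=+5, north=+5); A at (east=-1, north=11).
Therefore A relative to C: (east=-1, north=11).

Answer: A is at (east=-1, north=11) relative to C.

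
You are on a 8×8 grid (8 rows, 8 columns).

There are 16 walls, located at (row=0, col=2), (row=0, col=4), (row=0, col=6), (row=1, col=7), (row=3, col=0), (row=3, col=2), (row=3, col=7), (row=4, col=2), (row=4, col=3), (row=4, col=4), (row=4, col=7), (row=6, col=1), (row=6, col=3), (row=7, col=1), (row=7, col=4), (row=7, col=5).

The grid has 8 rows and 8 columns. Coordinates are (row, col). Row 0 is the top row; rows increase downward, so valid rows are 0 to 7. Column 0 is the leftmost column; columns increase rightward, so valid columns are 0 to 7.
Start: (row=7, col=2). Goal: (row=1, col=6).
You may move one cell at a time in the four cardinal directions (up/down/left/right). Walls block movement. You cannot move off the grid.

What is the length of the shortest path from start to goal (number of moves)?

Answer: Shortest path length: 10

Derivation:
BFS from (row=7, col=2) until reaching (row=1, col=6):
  Distance 0: (row=7, col=2)
  Distance 1: (row=6, col=2), (row=7, col=3)
  Distance 2: (row=5, col=2)
  Distance 3: (row=5, col=1), (row=5, col=3)
  Distance 4: (row=4, col=1), (row=5, col=0), (row=5, col=4)
  Distance 5: (row=3, col=1), (row=4, col=0), (row=5, col=5), (row=6, col=0), (row=6, col=4)
  Distance 6: (row=2, col=1), (row=4, col=5), (row=5, col=6), (row=6, col=5), (row=7, col=0)
  Distance 7: (row=1, col=1), (row=2, col=0), (row=2, col=2), (row=3, col=5), (row=4, col=6), (row=5, col=7), (row=6, col=6)
  Distance 8: (row=0, col=1), (row=1, col=0), (row=1, col=2), (row=2, col=3), (row=2, col=5), (row=3, col=4), (row=3, col=6), (row=6, col=7), (row=7, col=6)
  Distance 9: (row=0, col=0), (row=1, col=3), (row=1, col=5), (row=2, col=4), (row=2, col=6), (row=3, col=3), (row=7, col=7)
  Distance 10: (row=0, col=3), (row=0, col=5), (row=1, col=4), (row=1, col=6), (row=2, col=7)  <- goal reached here
One shortest path (10 moves): (row=7, col=2) -> (row=6, col=2) -> (row=5, col=2) -> (row=5, col=3) -> (row=5, col=4) -> (row=5, col=5) -> (row=5, col=6) -> (row=4, col=6) -> (row=3, col=6) -> (row=2, col=6) -> (row=1, col=6)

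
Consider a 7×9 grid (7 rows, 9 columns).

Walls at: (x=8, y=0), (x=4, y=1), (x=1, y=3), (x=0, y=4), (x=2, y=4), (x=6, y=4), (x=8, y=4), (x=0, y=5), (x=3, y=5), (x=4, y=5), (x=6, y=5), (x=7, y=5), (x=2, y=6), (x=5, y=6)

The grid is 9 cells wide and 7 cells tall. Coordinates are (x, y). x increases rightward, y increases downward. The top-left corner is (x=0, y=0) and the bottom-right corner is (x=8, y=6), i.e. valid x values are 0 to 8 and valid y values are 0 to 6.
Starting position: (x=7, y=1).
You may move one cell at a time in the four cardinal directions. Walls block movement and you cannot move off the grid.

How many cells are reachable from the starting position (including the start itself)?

BFS flood-fill from (x=7, y=1):
  Distance 0: (x=7, y=1)
  Distance 1: (x=7, y=0), (x=6, y=1), (x=8, y=1), (x=7, y=2)
  Distance 2: (x=6, y=0), (x=5, y=1), (x=6, y=2), (x=8, y=2), (x=7, y=3)
  Distance 3: (x=5, y=0), (x=5, y=2), (x=6, y=3), (x=8, y=3), (x=7, y=4)
  Distance 4: (x=4, y=0), (x=4, y=2), (x=5, y=3)
  Distance 5: (x=3, y=0), (x=3, y=2), (x=4, y=3), (x=5, y=4)
  Distance 6: (x=2, y=0), (x=3, y=1), (x=2, y=2), (x=3, y=3), (x=4, y=4), (x=5, y=5)
  Distance 7: (x=1, y=0), (x=2, y=1), (x=1, y=2), (x=2, y=3), (x=3, y=4)
  Distance 8: (x=0, y=0), (x=1, y=1), (x=0, y=2)
  Distance 9: (x=0, y=1), (x=0, y=3)
Total reachable: 38 (grid has 49 open cells total)

Answer: Reachable cells: 38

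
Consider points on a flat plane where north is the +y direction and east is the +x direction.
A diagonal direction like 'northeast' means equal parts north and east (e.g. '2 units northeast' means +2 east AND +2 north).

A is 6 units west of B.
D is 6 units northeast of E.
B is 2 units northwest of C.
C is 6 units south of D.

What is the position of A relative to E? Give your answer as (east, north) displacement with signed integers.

Answer: A is at (east=-2, north=2) relative to E.

Derivation:
Place E at the origin (east=0, north=0).
  D is 6 units northeast of E: delta (east=+6, north=+6); D at (east=6, north=6).
  C is 6 units south of D: delta (east=+0, north=-6); C at (east=6, north=0).
  B is 2 units northwest of C: delta (east=-2, north=+2); B at (east=4, north=2).
  A is 6 units west of B: delta (east=-6, north=+0); A at (east=-2, north=2).
Therefore A relative to E: (east=-2, north=2).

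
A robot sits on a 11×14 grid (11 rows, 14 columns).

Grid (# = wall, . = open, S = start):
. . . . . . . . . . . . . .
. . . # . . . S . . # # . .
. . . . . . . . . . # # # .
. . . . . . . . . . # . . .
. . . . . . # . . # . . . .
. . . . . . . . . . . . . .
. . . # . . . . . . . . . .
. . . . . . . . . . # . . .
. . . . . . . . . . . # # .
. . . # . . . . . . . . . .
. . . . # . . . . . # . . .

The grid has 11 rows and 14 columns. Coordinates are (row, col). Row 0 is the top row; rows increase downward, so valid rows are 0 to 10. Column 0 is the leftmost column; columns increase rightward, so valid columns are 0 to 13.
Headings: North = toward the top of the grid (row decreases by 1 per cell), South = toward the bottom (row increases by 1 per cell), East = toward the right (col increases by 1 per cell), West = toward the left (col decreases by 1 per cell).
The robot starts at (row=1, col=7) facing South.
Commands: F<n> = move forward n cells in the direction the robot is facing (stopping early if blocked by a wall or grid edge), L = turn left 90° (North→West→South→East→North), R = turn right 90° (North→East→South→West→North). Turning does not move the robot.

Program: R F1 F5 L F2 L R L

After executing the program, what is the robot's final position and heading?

Answer: Final position: (row=3, col=4), facing East

Derivation:
Start: (row=1, col=7), facing South
  R: turn right, now facing West
  F1: move forward 1, now at (row=1, col=6)
  F5: move forward 2/5 (blocked), now at (row=1, col=4)
  L: turn left, now facing South
  F2: move forward 2, now at (row=3, col=4)
  L: turn left, now facing East
  R: turn right, now facing South
  L: turn left, now facing East
Final: (row=3, col=4), facing East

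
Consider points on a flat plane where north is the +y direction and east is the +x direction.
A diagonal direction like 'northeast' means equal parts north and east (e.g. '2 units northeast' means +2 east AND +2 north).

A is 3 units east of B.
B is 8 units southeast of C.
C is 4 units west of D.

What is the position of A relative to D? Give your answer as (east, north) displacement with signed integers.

Answer: A is at (east=7, north=-8) relative to D.

Derivation:
Place D at the origin (east=0, north=0).
  C is 4 units west of D: delta (east=-4, north=+0); C at (east=-4, north=0).
  B is 8 units southeast of C: delta (east=+8, north=-8); B at (east=4, north=-8).
  A is 3 units east of B: delta (east=+3, north=+0); A at (east=7, north=-8).
Therefore A relative to D: (east=7, north=-8).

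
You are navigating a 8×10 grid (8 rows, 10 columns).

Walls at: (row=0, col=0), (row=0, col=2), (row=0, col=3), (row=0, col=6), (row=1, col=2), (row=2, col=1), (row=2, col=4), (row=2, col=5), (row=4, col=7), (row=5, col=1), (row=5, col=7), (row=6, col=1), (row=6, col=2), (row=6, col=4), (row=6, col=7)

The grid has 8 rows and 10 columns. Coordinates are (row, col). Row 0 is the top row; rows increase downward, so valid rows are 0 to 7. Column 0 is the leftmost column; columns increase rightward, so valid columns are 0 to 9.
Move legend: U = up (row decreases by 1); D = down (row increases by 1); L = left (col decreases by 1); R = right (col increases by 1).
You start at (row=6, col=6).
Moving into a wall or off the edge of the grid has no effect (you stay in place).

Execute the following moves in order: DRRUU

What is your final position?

Answer: Final position: (row=5, col=8)

Derivation:
Start: (row=6, col=6)
  D (down): (row=6, col=6) -> (row=7, col=6)
  R (right): (row=7, col=6) -> (row=7, col=7)
  R (right): (row=7, col=7) -> (row=7, col=8)
  U (up): (row=7, col=8) -> (row=6, col=8)
  U (up): (row=6, col=8) -> (row=5, col=8)
Final: (row=5, col=8)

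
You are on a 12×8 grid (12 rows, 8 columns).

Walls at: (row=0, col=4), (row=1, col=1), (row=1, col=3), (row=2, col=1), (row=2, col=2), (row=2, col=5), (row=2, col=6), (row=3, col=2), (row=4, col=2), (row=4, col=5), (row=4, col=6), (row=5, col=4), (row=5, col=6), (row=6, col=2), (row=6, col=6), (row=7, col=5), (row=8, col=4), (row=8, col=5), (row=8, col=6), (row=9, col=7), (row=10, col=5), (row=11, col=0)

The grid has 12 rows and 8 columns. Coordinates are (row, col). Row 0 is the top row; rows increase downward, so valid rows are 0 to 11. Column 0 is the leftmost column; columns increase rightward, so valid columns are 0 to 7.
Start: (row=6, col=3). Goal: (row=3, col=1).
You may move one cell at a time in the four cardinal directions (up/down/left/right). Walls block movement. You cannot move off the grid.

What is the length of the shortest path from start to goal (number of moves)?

Answer: Shortest path length: 5

Derivation:
BFS from (row=6, col=3) until reaching (row=3, col=1):
  Distance 0: (row=6, col=3)
  Distance 1: (row=5, col=3), (row=6, col=4), (row=7, col=3)
  Distance 2: (row=4, col=3), (row=5, col=2), (row=6, col=5), (row=7, col=2), (row=7, col=4), (row=8, col=3)
  Distance 3: (row=3, col=3), (row=4, col=4), (row=5, col=1), (row=5, col=5), (row=7, col=1), (row=8, col=2), (row=9, col=3)
  Distance 4: (row=2, col=3), (row=3, col=4), (row=4, col=1), (row=5, col=0), (row=6, col=1), (row=7, col=0), (row=8, col=1), (row=9, col=2), (row=9, col=4), (row=10, col=3)
  Distance 5: (row=2, col=4), (row=3, col=1), (row=3, col=5), (row=4, col=0), (row=6, col=0), (row=8, col=0), (row=9, col=1), (row=9, col=5), (row=10, col=2), (row=10, col=4), (row=11, col=3)  <- goal reached here
One shortest path (5 moves): (row=6, col=3) -> (row=5, col=3) -> (row=5, col=2) -> (row=5, col=1) -> (row=4, col=1) -> (row=3, col=1)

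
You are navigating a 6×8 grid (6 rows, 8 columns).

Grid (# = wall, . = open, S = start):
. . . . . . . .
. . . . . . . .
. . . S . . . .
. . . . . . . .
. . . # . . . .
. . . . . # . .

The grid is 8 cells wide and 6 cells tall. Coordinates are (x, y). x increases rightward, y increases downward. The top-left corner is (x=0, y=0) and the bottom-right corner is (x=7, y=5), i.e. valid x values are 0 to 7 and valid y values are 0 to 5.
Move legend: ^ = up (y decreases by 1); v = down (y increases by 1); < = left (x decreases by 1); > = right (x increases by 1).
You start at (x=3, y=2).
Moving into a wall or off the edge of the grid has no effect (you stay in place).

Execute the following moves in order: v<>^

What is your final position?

Start: (x=3, y=2)
  v (down): (x=3, y=2) -> (x=3, y=3)
  < (left): (x=3, y=3) -> (x=2, y=3)
  > (right): (x=2, y=3) -> (x=3, y=3)
  ^ (up): (x=3, y=3) -> (x=3, y=2)
Final: (x=3, y=2)

Answer: Final position: (x=3, y=2)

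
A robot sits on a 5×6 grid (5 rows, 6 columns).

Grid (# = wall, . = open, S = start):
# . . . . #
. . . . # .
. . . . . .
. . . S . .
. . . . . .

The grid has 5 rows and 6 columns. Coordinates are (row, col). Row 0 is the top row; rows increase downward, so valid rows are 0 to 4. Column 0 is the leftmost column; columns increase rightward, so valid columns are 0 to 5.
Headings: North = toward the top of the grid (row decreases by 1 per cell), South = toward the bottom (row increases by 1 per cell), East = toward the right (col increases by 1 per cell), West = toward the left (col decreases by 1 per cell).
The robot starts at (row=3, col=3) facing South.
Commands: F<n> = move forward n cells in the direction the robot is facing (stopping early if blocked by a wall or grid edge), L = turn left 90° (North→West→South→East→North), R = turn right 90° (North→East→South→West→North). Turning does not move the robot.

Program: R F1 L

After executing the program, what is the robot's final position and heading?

Start: (row=3, col=3), facing South
  R: turn right, now facing West
  F1: move forward 1, now at (row=3, col=2)
  L: turn left, now facing South
Final: (row=3, col=2), facing South

Answer: Final position: (row=3, col=2), facing South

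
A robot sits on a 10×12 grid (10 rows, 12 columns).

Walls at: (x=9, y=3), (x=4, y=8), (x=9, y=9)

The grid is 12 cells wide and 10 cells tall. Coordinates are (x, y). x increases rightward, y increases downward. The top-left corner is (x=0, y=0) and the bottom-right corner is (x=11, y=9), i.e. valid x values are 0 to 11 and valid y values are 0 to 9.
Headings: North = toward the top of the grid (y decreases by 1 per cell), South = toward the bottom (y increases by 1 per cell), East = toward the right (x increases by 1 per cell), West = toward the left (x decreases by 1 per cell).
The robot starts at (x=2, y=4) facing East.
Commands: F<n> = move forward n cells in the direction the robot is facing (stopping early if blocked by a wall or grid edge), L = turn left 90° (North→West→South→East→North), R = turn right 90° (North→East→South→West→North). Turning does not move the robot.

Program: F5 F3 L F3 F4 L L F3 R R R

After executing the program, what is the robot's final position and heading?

Start: (x=2, y=4), facing East
  F5: move forward 5, now at (x=7, y=4)
  F3: move forward 3, now at (x=10, y=4)
  L: turn left, now facing North
  F3: move forward 3, now at (x=10, y=1)
  F4: move forward 1/4 (blocked), now at (x=10, y=0)
  L: turn left, now facing West
  L: turn left, now facing South
  F3: move forward 3, now at (x=10, y=3)
  R: turn right, now facing West
  R: turn right, now facing North
  R: turn right, now facing East
Final: (x=10, y=3), facing East

Answer: Final position: (x=10, y=3), facing East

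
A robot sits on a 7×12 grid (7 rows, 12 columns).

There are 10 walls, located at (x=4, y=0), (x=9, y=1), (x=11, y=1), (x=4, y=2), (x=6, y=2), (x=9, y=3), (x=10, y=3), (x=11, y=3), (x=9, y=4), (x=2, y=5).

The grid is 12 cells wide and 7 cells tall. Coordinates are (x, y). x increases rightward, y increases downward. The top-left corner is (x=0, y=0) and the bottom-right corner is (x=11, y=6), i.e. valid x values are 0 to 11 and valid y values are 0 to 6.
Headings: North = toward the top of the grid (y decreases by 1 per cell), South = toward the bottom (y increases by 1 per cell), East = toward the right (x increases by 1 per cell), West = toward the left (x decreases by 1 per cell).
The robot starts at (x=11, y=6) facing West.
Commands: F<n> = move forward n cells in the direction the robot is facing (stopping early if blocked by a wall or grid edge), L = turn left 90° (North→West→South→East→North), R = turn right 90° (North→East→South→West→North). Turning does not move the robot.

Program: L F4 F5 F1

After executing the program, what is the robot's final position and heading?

Answer: Final position: (x=11, y=6), facing South

Derivation:
Start: (x=11, y=6), facing West
  L: turn left, now facing South
  F4: move forward 0/4 (blocked), now at (x=11, y=6)
  F5: move forward 0/5 (blocked), now at (x=11, y=6)
  F1: move forward 0/1 (blocked), now at (x=11, y=6)
Final: (x=11, y=6), facing South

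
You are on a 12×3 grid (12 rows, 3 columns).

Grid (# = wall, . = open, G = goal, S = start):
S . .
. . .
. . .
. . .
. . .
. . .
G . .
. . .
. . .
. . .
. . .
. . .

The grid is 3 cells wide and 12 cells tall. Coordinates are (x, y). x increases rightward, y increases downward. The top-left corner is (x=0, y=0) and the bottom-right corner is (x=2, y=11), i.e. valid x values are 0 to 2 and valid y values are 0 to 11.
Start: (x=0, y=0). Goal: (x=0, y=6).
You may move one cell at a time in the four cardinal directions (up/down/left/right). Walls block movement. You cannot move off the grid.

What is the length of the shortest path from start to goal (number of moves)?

BFS from (x=0, y=0) until reaching (x=0, y=6):
  Distance 0: (x=0, y=0)
  Distance 1: (x=1, y=0), (x=0, y=1)
  Distance 2: (x=2, y=0), (x=1, y=1), (x=0, y=2)
  Distance 3: (x=2, y=1), (x=1, y=2), (x=0, y=3)
  Distance 4: (x=2, y=2), (x=1, y=3), (x=0, y=4)
  Distance 5: (x=2, y=3), (x=1, y=4), (x=0, y=5)
  Distance 6: (x=2, y=4), (x=1, y=5), (x=0, y=6)  <- goal reached here
One shortest path (6 moves): (x=0, y=0) -> (x=0, y=1) -> (x=0, y=2) -> (x=0, y=3) -> (x=0, y=4) -> (x=0, y=5) -> (x=0, y=6)

Answer: Shortest path length: 6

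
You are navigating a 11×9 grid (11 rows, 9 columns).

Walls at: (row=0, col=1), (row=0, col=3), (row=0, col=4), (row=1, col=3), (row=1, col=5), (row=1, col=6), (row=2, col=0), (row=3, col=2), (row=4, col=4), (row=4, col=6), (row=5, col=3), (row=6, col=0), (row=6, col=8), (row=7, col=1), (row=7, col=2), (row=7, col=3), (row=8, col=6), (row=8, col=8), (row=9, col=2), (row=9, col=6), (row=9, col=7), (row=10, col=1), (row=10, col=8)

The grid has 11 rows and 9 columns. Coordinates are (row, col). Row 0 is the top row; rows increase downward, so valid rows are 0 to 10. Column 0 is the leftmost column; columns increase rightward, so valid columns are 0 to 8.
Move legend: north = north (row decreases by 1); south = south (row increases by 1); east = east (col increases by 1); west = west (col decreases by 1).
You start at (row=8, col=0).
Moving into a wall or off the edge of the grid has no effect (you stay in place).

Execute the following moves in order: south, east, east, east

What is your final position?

Answer: Final position: (row=9, col=1)

Derivation:
Start: (row=8, col=0)
  south (south): (row=8, col=0) -> (row=9, col=0)
  east (east): (row=9, col=0) -> (row=9, col=1)
  east (east): blocked, stay at (row=9, col=1)
  east (east): blocked, stay at (row=9, col=1)
Final: (row=9, col=1)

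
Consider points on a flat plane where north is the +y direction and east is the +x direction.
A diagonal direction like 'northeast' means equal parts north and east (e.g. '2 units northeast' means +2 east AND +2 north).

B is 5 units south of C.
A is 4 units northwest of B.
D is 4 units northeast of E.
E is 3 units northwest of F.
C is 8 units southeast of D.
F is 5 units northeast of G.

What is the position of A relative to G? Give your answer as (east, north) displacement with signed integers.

Answer: A is at (east=10, north=3) relative to G.

Derivation:
Place G at the origin (east=0, north=0).
  F is 5 units northeast of G: delta (east=+5, north=+5); F at (east=5, north=5).
  E is 3 units northwest of F: delta (east=-3, north=+3); E at (east=2, north=8).
  D is 4 units northeast of E: delta (east=+4, north=+4); D at (east=6, north=12).
  C is 8 units southeast of D: delta (east=+8, north=-8); C at (east=14, north=4).
  B is 5 units south of C: delta (east=+0, north=-5); B at (east=14, north=-1).
  A is 4 units northwest of B: delta (east=-4, north=+4); A at (east=10, north=3).
Therefore A relative to G: (east=10, north=3).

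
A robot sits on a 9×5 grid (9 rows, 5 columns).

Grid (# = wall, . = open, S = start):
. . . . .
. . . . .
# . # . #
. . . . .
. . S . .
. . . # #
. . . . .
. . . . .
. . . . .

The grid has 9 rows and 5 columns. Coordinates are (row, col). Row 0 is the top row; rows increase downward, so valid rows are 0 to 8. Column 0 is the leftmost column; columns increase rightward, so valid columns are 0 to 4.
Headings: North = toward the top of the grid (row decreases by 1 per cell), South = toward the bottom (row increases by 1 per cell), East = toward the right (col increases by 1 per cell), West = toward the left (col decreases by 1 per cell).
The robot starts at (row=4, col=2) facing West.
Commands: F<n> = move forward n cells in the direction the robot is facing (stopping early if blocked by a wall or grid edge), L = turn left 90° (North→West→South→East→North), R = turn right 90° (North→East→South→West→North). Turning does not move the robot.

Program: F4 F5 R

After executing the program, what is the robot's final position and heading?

Answer: Final position: (row=4, col=0), facing North

Derivation:
Start: (row=4, col=2), facing West
  F4: move forward 2/4 (blocked), now at (row=4, col=0)
  F5: move forward 0/5 (blocked), now at (row=4, col=0)
  R: turn right, now facing North
Final: (row=4, col=0), facing North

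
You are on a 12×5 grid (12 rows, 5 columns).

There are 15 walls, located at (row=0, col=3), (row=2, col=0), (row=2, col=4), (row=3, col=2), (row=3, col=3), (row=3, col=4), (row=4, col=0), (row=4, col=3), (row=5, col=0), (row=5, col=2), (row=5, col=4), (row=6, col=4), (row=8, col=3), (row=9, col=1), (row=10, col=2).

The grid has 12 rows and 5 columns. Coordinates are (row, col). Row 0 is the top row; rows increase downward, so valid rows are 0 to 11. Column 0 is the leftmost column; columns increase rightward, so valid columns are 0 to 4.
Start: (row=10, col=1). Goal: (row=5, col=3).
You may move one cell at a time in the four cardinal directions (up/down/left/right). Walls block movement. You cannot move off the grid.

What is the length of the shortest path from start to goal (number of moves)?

Answer: Shortest path length: 9

Derivation:
BFS from (row=10, col=1) until reaching (row=5, col=3):
  Distance 0: (row=10, col=1)
  Distance 1: (row=10, col=0), (row=11, col=1)
  Distance 2: (row=9, col=0), (row=11, col=0), (row=11, col=2)
  Distance 3: (row=8, col=0), (row=11, col=3)
  Distance 4: (row=7, col=0), (row=8, col=1), (row=10, col=3), (row=11, col=4)
  Distance 5: (row=6, col=0), (row=7, col=1), (row=8, col=2), (row=9, col=3), (row=10, col=4)
  Distance 6: (row=6, col=1), (row=7, col=2), (row=9, col=2), (row=9, col=4)
  Distance 7: (row=5, col=1), (row=6, col=2), (row=7, col=3), (row=8, col=4)
  Distance 8: (row=4, col=1), (row=6, col=3), (row=7, col=4)
  Distance 9: (row=3, col=1), (row=4, col=2), (row=5, col=3)  <- goal reached here
One shortest path (9 moves): (row=10, col=1) -> (row=10, col=0) -> (row=9, col=0) -> (row=8, col=0) -> (row=8, col=1) -> (row=8, col=2) -> (row=7, col=2) -> (row=7, col=3) -> (row=6, col=3) -> (row=5, col=3)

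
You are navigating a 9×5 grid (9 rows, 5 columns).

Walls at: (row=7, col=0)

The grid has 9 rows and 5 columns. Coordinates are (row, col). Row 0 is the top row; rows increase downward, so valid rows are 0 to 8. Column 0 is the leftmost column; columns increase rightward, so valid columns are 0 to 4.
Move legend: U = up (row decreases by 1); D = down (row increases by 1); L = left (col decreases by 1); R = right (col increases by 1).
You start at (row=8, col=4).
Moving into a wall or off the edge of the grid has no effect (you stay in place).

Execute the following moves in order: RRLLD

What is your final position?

Start: (row=8, col=4)
  R (right): blocked, stay at (row=8, col=4)
  R (right): blocked, stay at (row=8, col=4)
  L (left): (row=8, col=4) -> (row=8, col=3)
  L (left): (row=8, col=3) -> (row=8, col=2)
  D (down): blocked, stay at (row=8, col=2)
Final: (row=8, col=2)

Answer: Final position: (row=8, col=2)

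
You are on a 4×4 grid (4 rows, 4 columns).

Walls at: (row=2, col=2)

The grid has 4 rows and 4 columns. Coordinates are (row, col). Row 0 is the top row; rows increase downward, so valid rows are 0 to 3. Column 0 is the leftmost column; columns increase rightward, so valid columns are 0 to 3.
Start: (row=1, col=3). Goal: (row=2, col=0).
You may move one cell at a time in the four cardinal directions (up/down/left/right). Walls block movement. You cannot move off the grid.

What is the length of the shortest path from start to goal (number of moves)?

Answer: Shortest path length: 4

Derivation:
BFS from (row=1, col=3) until reaching (row=2, col=0):
  Distance 0: (row=1, col=3)
  Distance 1: (row=0, col=3), (row=1, col=2), (row=2, col=3)
  Distance 2: (row=0, col=2), (row=1, col=1), (row=3, col=3)
  Distance 3: (row=0, col=1), (row=1, col=0), (row=2, col=1), (row=3, col=2)
  Distance 4: (row=0, col=0), (row=2, col=0), (row=3, col=1)  <- goal reached here
One shortest path (4 moves): (row=1, col=3) -> (row=1, col=2) -> (row=1, col=1) -> (row=1, col=0) -> (row=2, col=0)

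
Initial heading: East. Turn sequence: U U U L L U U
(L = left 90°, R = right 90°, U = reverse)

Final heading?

Start: East
  U (U-turn (180°)) -> West
  U (U-turn (180°)) -> East
  U (U-turn (180°)) -> West
  L (left (90° counter-clockwise)) -> South
  L (left (90° counter-clockwise)) -> East
  U (U-turn (180°)) -> West
  U (U-turn (180°)) -> East
Final: East

Answer: Final heading: East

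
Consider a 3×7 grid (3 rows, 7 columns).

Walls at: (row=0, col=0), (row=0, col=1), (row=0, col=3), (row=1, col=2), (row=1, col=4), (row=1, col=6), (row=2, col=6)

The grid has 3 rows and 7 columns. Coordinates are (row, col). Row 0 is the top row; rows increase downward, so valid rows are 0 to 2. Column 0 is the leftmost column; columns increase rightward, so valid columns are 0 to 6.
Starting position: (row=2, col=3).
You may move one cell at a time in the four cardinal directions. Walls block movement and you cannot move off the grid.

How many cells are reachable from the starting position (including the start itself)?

BFS flood-fill from (row=2, col=3):
  Distance 0: (row=2, col=3)
  Distance 1: (row=1, col=3), (row=2, col=2), (row=2, col=4)
  Distance 2: (row=2, col=1), (row=2, col=5)
  Distance 3: (row=1, col=1), (row=1, col=5), (row=2, col=0)
  Distance 4: (row=0, col=5), (row=1, col=0)
  Distance 5: (row=0, col=4), (row=0, col=6)
Total reachable: 13 (grid has 14 open cells total)

Answer: Reachable cells: 13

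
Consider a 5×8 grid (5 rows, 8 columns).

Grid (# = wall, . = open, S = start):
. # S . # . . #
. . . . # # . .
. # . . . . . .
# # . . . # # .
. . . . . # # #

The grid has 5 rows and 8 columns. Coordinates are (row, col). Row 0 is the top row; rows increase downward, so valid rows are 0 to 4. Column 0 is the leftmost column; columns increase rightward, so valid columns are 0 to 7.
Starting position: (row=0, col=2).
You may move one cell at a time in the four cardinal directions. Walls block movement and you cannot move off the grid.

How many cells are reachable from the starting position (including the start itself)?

BFS flood-fill from (row=0, col=2):
  Distance 0: (row=0, col=2)
  Distance 1: (row=0, col=3), (row=1, col=2)
  Distance 2: (row=1, col=1), (row=1, col=3), (row=2, col=2)
  Distance 3: (row=1, col=0), (row=2, col=3), (row=3, col=2)
  Distance 4: (row=0, col=0), (row=2, col=0), (row=2, col=4), (row=3, col=3), (row=4, col=2)
  Distance 5: (row=2, col=5), (row=3, col=4), (row=4, col=1), (row=4, col=3)
  Distance 6: (row=2, col=6), (row=4, col=0), (row=4, col=4)
  Distance 7: (row=1, col=6), (row=2, col=7)
  Distance 8: (row=0, col=6), (row=1, col=7), (row=3, col=7)
  Distance 9: (row=0, col=5)
Total reachable: 27 (grid has 27 open cells total)

Answer: Reachable cells: 27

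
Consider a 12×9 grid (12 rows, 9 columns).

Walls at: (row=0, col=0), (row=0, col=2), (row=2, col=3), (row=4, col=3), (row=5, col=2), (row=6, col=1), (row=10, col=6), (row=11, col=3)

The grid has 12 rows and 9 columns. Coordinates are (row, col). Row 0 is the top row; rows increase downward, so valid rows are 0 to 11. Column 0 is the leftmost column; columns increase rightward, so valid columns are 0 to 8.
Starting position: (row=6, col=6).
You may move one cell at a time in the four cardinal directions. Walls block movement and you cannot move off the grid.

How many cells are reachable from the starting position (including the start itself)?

Answer: Reachable cells: 100

Derivation:
BFS flood-fill from (row=6, col=6):
  Distance 0: (row=6, col=6)
  Distance 1: (row=5, col=6), (row=6, col=5), (row=6, col=7), (row=7, col=6)
  Distance 2: (row=4, col=6), (row=5, col=5), (row=5, col=7), (row=6, col=4), (row=6, col=8), (row=7, col=5), (row=7, col=7), (row=8, col=6)
  Distance 3: (row=3, col=6), (row=4, col=5), (row=4, col=7), (row=5, col=4), (row=5, col=8), (row=6, col=3), (row=7, col=4), (row=7, col=8), (row=8, col=5), (row=8, col=7), (row=9, col=6)
  Distance 4: (row=2, col=6), (row=3, col=5), (row=3, col=7), (row=4, col=4), (row=4, col=8), (row=5, col=3), (row=6, col=2), (row=7, col=3), (row=8, col=4), (row=8, col=8), (row=9, col=5), (row=9, col=7)
  Distance 5: (row=1, col=6), (row=2, col=5), (row=2, col=7), (row=3, col=4), (row=3, col=8), (row=7, col=2), (row=8, col=3), (row=9, col=4), (row=9, col=8), (row=10, col=5), (row=10, col=7)
  Distance 6: (row=0, col=6), (row=1, col=5), (row=1, col=7), (row=2, col=4), (row=2, col=8), (row=3, col=3), (row=7, col=1), (row=8, col=2), (row=9, col=3), (row=10, col=4), (row=10, col=8), (row=11, col=5), (row=11, col=7)
  Distance 7: (row=0, col=5), (row=0, col=7), (row=1, col=4), (row=1, col=8), (row=3, col=2), (row=7, col=0), (row=8, col=1), (row=9, col=2), (row=10, col=3), (row=11, col=4), (row=11, col=6), (row=11, col=8)
  Distance 8: (row=0, col=4), (row=0, col=8), (row=1, col=3), (row=2, col=2), (row=3, col=1), (row=4, col=2), (row=6, col=0), (row=8, col=0), (row=9, col=1), (row=10, col=2)
  Distance 9: (row=0, col=3), (row=1, col=2), (row=2, col=1), (row=3, col=0), (row=4, col=1), (row=5, col=0), (row=9, col=0), (row=10, col=1), (row=11, col=2)
  Distance 10: (row=1, col=1), (row=2, col=0), (row=4, col=0), (row=5, col=1), (row=10, col=0), (row=11, col=1)
  Distance 11: (row=0, col=1), (row=1, col=0), (row=11, col=0)
Total reachable: 100 (grid has 100 open cells total)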